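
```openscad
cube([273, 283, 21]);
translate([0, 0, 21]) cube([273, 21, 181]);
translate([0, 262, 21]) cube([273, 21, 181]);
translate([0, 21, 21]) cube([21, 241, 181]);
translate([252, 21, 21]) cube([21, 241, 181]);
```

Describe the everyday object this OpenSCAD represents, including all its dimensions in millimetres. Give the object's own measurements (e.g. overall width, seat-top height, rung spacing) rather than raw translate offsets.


An open-topped rectangular box: outside dimensions 273×283×202 mm, with a uniform wall and base thickness of 21 mm. The base is a full 273×283 slab on the floor; four walls sit on top of the base. The front and back walls (the −y and +y sides) span the full width; the two side walls fit between them.


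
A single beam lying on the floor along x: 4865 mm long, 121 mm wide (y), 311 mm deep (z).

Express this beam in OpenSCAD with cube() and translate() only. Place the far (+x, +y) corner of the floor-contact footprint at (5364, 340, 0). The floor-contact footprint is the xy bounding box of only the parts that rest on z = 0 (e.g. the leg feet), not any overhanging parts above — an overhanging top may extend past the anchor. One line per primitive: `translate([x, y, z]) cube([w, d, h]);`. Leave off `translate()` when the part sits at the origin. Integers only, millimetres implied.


translate([499, 219, 0]) cube([4865, 121, 311]);


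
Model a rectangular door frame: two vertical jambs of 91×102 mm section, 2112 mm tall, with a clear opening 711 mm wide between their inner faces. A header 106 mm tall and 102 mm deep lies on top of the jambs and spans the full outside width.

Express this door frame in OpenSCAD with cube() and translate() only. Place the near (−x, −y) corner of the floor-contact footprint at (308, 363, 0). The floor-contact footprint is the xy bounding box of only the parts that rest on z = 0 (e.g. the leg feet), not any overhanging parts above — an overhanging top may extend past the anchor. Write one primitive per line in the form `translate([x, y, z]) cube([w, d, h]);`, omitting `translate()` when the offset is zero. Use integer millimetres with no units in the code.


translate([308, 363, 0]) cube([91, 102, 2112]);
translate([1110, 363, 0]) cube([91, 102, 2112]);
translate([308, 363, 2112]) cube([893, 102, 106]);


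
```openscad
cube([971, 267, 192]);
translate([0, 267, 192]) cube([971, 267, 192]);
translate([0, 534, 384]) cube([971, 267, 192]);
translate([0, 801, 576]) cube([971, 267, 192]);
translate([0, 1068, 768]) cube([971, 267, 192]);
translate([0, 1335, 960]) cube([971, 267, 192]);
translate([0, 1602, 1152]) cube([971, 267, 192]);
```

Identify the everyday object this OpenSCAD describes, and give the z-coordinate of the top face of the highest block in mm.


A staircase. The total rise is 1344 mm.

7 identical blocks, each offset up and back from the previous — a staircase. Each step is 192 mm tall and there are 7 of them, so the total rise is 7 × 192 = 1344 mm.


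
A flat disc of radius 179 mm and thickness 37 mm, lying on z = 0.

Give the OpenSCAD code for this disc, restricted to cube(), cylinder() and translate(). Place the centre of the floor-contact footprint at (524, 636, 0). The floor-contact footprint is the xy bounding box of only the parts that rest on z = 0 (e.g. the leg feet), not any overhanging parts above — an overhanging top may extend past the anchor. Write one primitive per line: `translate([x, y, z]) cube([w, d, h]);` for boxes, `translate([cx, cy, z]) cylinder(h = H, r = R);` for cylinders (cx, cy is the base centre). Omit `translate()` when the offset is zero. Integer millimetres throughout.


translate([524, 636, 0]) cylinder(h = 37, r = 179);


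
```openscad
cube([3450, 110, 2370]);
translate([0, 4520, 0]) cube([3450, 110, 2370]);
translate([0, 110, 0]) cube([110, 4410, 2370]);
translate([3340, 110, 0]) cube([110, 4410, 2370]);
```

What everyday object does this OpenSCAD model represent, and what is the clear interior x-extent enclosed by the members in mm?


A house (or room) frame. The interior width is 3230 mm.

Four 2370 mm walls enclosing a rectangle with no floor or roof — a room or house frame. Outside width is 3450 mm and wall thickness is 110 mm, so the interior width is 3450 − 2 × 110 = 3230 mm.


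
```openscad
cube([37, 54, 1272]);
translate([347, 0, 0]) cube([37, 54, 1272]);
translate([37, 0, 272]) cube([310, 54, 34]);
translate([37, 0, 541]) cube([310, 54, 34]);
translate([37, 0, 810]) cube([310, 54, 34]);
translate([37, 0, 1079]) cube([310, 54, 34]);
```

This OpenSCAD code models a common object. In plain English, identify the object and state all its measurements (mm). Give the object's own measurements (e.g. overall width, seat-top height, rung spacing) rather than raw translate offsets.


A straight ladder. Two 37×54 mm vertical rails, 1272 mm tall, stand 384 mm apart (outside-to-outside) with their front faces coplanar on the −y side. 4 rungs, each 54 mm deep and 34 mm tall, span between the inner faces of the rails, front faces flush with the rails. The lowest rung's underside is at z = 272 mm and rungs are spaced 269 mm apart (underside to underside).


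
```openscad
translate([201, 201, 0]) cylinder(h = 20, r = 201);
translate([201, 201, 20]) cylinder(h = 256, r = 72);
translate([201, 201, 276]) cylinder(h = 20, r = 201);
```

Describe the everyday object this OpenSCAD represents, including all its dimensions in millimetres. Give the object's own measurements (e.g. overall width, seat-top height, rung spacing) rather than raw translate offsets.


A spool: two coaxial disc flanges of radius 201 mm and thickness 20 mm, joined by a core cylinder of radius 72 mm and height 256 mm. The lower flange rests on z = 0 and the three cylinders share a vertical axis.


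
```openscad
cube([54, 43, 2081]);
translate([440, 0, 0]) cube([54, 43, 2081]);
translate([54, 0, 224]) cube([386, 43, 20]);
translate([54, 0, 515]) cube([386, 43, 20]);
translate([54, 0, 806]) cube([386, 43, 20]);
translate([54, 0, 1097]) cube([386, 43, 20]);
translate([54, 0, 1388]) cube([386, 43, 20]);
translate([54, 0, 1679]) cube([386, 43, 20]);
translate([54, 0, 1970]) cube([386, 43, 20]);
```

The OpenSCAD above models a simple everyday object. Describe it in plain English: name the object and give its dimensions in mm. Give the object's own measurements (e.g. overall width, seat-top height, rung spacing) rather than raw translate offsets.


A straight ladder. Two 54×43 mm vertical rails, 2081 mm tall, stand 494 mm apart (outside-to-outside) with their front faces coplanar on the −y side. 7 rungs, each 43 mm deep and 20 mm tall, span between the inner faces of the rails, front faces flush with the rails. The lowest rung's underside is at z = 224 mm and rungs are spaced 291 mm apart (underside to underside).


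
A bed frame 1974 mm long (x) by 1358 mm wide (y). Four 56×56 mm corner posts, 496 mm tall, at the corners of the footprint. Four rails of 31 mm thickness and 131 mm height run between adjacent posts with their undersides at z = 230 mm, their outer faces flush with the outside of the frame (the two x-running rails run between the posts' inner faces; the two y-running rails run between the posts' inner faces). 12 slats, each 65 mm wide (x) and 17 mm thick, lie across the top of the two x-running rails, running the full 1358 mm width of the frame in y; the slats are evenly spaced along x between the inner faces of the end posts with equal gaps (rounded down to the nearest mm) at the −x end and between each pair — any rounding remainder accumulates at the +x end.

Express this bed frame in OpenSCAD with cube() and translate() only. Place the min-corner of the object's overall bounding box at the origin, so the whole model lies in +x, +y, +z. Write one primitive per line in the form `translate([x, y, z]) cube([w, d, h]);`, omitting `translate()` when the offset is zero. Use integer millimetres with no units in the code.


// slat z = rail_z + rail_h = 230 + 131 = 361
// slat gap = ⌊(1862 − 12·65) / 13⌋ = 83
cube([56, 56, 496]);
translate([0, 1302, 0]) cube([56, 56, 496]);
translate([1918, 0, 0]) cube([56, 56, 496]);
translate([1918, 1302, 0]) cube([56, 56, 496]);
translate([56, 0, 230]) cube([1862, 31, 131]);
translate([56, 1327, 230]) cube([1862, 31, 131]);
translate([0, 56, 230]) cube([31, 1246, 131]);
translate([1943, 56, 230]) cube([31, 1246, 131]);
translate([139, 0, 361]) cube([65, 1358, 17]);
translate([287, 0, 361]) cube([65, 1358, 17]);
translate([435, 0, 361]) cube([65, 1358, 17]);
translate([583, 0, 361]) cube([65, 1358, 17]);
translate([731, 0, 361]) cube([65, 1358, 17]);
translate([879, 0, 361]) cube([65, 1358, 17]);
translate([1027, 0, 361]) cube([65, 1358, 17]);
translate([1175, 0, 361]) cube([65, 1358, 17]);
translate([1323, 0, 361]) cube([65, 1358, 17]);
translate([1471, 0, 361]) cube([65, 1358, 17]);
translate([1619, 0, 361]) cube([65, 1358, 17]);
translate([1767, 0, 361]) cube([65, 1358, 17]);


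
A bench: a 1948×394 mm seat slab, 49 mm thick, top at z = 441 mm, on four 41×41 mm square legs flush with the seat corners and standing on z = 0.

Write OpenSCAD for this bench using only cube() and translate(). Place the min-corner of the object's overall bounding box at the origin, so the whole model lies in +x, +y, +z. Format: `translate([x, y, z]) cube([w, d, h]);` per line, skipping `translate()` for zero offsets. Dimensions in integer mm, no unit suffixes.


translate([0, 0, 392]) cube([1948, 394, 49]);
cube([41, 41, 392]);
translate([0, 353, 0]) cube([41, 41, 392]);
translate([1907, 0, 0]) cube([41, 41, 392]);
translate([1907, 353, 0]) cube([41, 41, 392]);


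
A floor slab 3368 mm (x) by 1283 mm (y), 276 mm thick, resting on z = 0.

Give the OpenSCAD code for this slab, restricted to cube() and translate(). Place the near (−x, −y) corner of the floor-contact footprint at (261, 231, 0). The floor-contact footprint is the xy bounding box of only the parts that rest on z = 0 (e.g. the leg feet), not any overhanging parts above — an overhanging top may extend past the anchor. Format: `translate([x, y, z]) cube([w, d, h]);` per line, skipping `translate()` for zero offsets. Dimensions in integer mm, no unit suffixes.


translate([261, 231, 0]) cube([3368, 1283, 276]);


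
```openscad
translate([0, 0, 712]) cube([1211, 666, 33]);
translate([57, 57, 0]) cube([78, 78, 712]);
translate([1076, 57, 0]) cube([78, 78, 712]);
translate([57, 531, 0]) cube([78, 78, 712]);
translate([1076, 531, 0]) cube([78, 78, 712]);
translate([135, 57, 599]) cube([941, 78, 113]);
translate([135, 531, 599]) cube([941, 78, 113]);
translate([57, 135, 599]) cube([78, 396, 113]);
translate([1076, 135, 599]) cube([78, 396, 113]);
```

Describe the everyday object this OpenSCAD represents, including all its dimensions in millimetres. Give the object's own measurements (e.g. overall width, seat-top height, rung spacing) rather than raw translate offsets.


A rectangular dining table. The top is 1211×666×33 mm with its upper surface at z = 745 mm. It stands on four 78×78 mm square legs, each inset 57 mm from the nearest pair of top edges, running from the floor to the underside of the top. Four apron rails, 78 mm thick and 113 mm tall, run between adjacent legs with their top edges flush with the underside of the top and their outer faces flush with the legs' outer faces.


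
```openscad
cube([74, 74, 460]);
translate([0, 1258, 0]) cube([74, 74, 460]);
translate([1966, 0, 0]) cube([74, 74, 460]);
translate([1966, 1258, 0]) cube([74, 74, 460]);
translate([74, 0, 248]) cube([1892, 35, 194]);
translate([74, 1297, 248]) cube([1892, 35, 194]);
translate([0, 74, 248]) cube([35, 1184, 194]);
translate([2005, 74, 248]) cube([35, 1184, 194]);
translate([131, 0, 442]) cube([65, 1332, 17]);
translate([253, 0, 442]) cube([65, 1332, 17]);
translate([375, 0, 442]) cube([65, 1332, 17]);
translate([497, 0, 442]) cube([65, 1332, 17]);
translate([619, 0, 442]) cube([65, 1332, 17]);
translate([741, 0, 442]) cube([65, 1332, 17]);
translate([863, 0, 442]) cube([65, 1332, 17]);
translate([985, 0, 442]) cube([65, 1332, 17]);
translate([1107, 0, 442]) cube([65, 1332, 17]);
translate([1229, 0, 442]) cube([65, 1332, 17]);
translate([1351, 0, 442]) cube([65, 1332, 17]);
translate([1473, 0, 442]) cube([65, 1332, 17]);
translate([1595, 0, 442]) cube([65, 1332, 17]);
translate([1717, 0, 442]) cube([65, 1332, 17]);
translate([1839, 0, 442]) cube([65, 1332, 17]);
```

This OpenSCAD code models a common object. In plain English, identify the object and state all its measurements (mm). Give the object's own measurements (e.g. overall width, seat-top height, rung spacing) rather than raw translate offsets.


A bed frame 2040 mm long (x) by 1332 mm wide (y). Four 74×74 mm corner posts, 460 mm tall, at the corners of the footprint. Four rails of 35 mm thickness and 194 mm height run between adjacent posts with their undersides at z = 248 mm, their outer faces flush with the outside of the frame (the two x-running rails run between the posts' inner faces; the two y-running rails run between the posts' inner faces). 15 slats, each 65 mm wide (x) and 17 mm thick, lie across the top of the two x-running rails, running the full 1332 mm width of the frame in y; along x they sit between the end posts with a 57 mm gap after the −x posts and between neighbouring slats, leaving 62 mm before the +x posts.


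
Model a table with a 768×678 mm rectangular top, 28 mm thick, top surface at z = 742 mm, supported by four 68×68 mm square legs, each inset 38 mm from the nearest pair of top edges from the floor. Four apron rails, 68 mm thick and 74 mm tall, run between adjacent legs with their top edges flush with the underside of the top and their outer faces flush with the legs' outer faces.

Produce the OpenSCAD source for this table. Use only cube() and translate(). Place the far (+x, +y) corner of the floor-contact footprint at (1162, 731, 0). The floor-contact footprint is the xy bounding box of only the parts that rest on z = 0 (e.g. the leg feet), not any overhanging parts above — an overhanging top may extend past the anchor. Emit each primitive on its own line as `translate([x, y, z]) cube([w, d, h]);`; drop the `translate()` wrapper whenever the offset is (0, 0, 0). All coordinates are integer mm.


translate([432, 91, 714]) cube([768, 678, 28]);
translate([470, 129, 0]) cube([68, 68, 714]);
translate([1094, 129, 0]) cube([68, 68, 714]);
translate([470, 663, 0]) cube([68, 68, 714]);
translate([1094, 663, 0]) cube([68, 68, 714]);
translate([538, 129, 640]) cube([556, 68, 74]);
translate([538, 663, 640]) cube([556, 68, 74]);
translate([470, 197, 640]) cube([68, 466, 74]);
translate([1094, 197, 640]) cube([68, 466, 74]);


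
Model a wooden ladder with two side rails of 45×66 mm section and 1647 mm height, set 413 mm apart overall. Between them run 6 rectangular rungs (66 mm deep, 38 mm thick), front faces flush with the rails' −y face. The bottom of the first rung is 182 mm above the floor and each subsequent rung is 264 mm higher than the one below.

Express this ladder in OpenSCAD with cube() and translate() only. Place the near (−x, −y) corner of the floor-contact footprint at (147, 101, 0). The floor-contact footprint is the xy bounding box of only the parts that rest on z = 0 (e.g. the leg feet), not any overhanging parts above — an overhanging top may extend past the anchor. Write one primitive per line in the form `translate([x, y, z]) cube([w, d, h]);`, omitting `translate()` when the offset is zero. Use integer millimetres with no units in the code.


translate([147, 101, 0]) cube([45, 66, 1647]);
translate([515, 101, 0]) cube([45, 66, 1647]);
translate([192, 101, 182]) cube([323, 66, 38]);
translate([192, 101, 446]) cube([323, 66, 38]);
translate([192, 101, 710]) cube([323, 66, 38]);
translate([192, 101, 974]) cube([323, 66, 38]);
translate([192, 101, 1238]) cube([323, 66, 38]);
translate([192, 101, 1502]) cube([323, 66, 38]);


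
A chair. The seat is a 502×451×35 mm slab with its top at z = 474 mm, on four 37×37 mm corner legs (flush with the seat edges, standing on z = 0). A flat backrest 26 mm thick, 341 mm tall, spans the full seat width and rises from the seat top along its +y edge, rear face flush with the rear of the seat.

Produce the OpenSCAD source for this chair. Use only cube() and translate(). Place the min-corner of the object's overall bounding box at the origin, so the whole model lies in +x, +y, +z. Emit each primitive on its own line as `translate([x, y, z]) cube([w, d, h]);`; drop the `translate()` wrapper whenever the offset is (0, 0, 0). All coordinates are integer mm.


// leg_h = 474 - 35 = 439
translate([0, 0, 439]) cube([502, 451, 35]);
cube([37, 37, 439]);
translate([465, 0, 0]) cube([37, 37, 439]);
translate([0, 414, 0]) cube([37, 37, 439]);
translate([465, 414, 0]) cube([37, 37, 439]);
translate([0, 425, 474]) cube([502, 26, 341]);


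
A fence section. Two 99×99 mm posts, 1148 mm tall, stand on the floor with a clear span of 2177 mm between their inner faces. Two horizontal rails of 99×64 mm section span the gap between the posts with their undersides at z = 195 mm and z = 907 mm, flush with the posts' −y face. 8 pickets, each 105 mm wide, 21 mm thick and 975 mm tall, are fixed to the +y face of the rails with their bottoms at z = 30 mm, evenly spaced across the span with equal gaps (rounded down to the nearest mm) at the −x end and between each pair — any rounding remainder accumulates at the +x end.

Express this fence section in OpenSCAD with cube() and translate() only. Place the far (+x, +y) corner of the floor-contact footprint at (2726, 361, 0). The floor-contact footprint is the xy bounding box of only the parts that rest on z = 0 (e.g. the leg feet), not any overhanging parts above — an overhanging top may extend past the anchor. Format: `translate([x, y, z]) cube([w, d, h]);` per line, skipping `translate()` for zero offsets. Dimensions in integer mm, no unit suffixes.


translate([351, 262, 0]) cube([99, 99, 1148]);
translate([2627, 262, 0]) cube([99, 99, 1148]);
translate([450, 262, 195]) cube([2177, 99, 64]);
translate([450, 262, 907]) cube([2177, 99, 64]);
translate([598, 361, 30]) cube([105, 21, 975]);
translate([851, 361, 30]) cube([105, 21, 975]);
translate([1104, 361, 30]) cube([105, 21, 975]);
translate([1357, 361, 30]) cube([105, 21, 975]);
translate([1610, 361, 30]) cube([105, 21, 975]);
translate([1863, 361, 30]) cube([105, 21, 975]);
translate([2116, 361, 30]) cube([105, 21, 975]);
translate([2369, 361, 30]) cube([105, 21, 975]);


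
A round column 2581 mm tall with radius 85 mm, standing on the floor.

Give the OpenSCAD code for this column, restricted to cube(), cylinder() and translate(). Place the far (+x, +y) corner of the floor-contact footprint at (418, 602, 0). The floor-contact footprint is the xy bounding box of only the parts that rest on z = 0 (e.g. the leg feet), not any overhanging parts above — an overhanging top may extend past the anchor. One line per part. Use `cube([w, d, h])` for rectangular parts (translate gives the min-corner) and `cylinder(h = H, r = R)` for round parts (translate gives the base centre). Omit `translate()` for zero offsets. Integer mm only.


translate([333, 517, 0]) cylinder(h = 2581, r = 85);


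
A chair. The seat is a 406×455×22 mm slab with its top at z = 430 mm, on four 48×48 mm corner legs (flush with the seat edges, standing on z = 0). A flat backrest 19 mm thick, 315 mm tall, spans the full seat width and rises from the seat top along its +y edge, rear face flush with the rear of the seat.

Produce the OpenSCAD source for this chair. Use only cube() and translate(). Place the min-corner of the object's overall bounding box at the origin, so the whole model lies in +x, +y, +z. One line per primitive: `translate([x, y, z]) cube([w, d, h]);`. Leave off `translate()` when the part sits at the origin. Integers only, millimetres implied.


translate([0, 0, 408]) cube([406, 455, 22]);
cube([48, 48, 408]);
translate([358, 0, 0]) cube([48, 48, 408]);
translate([0, 407, 0]) cube([48, 48, 408]);
translate([358, 407, 0]) cube([48, 48, 408]);
translate([0, 436, 430]) cube([406, 19, 315]);


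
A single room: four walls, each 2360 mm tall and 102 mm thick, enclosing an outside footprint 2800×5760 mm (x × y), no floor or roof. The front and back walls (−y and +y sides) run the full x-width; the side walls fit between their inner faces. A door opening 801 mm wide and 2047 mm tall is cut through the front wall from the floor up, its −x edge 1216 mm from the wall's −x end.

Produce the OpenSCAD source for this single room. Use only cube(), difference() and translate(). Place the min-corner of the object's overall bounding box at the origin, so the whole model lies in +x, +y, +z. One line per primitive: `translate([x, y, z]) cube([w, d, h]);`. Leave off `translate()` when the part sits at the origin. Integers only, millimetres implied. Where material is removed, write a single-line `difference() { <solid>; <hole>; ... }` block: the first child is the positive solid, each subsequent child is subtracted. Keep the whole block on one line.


difference() { cube([2800, 102, 2360]); translate([1216, 0, 0]) cube([801, 102, 2047]); }
translate([0, 5658, 0]) cube([2800, 102, 2360]);
translate([0, 102, 0]) cube([102, 5556, 2360]);
translate([2698, 102, 0]) cube([102, 5556, 2360]);


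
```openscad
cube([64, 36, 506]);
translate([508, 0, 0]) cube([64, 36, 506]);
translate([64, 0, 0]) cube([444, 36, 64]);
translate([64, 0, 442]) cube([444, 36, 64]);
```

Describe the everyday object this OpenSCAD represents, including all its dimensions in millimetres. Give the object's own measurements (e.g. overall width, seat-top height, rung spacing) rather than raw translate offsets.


A rectangular picture frame lying in the x–z plane (depth along y). The opening is 444 mm wide (x) by 378 mm tall (z), surrounded by a border 64 mm wide on all four sides. The frame is 36 mm deep and is made of two full-height vertical stiles with two horizontal rails fitted between them.


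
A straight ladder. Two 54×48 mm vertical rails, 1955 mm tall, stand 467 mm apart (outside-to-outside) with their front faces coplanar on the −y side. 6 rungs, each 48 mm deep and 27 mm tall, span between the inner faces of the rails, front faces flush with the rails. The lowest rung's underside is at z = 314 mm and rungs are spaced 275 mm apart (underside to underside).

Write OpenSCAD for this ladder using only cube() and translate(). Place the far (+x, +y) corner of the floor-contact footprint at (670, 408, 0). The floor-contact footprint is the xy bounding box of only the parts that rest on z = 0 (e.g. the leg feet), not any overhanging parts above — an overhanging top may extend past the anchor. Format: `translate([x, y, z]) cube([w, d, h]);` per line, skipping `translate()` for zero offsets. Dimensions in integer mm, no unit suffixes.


translate([203, 360, 0]) cube([54, 48, 1955]);
translate([616, 360, 0]) cube([54, 48, 1955]);
translate([257, 360, 314]) cube([359, 48, 27]);
translate([257, 360, 589]) cube([359, 48, 27]);
translate([257, 360, 864]) cube([359, 48, 27]);
translate([257, 360, 1139]) cube([359, 48, 27]);
translate([257, 360, 1414]) cube([359, 48, 27]);
translate([257, 360, 1689]) cube([359, 48, 27]);


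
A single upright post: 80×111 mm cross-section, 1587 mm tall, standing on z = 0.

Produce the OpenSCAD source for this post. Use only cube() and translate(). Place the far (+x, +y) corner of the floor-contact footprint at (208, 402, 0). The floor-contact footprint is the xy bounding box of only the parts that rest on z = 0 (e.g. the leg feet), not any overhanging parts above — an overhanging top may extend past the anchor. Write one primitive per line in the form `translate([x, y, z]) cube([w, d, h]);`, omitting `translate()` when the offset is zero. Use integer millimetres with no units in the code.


translate([128, 291, 0]) cube([80, 111, 1587]);


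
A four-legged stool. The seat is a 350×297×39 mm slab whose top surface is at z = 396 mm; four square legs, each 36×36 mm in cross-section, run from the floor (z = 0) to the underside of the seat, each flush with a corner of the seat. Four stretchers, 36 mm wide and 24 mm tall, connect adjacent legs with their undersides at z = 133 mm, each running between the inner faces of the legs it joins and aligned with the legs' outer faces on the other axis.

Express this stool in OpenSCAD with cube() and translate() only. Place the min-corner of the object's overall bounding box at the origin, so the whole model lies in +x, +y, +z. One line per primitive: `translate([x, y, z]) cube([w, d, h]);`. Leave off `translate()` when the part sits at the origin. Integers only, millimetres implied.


translate([0, 0, 357]) cube([350, 297, 39]);
cube([36, 36, 357]);
translate([314, 0, 0]) cube([36, 36, 357]);
translate([0, 261, 0]) cube([36, 36, 357]);
translate([314, 261, 0]) cube([36, 36, 357]);
translate([36, 0, 133]) cube([278, 36, 24]);
translate([36, 261, 133]) cube([278, 36, 24]);
translate([0, 36, 133]) cube([36, 225, 24]);
translate([314, 36, 133]) cube([36, 225, 24]);


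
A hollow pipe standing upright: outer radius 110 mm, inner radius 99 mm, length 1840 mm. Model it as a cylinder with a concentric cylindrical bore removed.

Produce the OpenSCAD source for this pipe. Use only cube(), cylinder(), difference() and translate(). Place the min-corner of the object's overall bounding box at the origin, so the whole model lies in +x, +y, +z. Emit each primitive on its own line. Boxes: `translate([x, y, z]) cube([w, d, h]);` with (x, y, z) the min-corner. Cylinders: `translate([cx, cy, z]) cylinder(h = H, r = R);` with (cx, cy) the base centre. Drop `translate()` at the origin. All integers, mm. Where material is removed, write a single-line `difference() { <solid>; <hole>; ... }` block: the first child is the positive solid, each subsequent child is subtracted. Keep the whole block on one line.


difference() { translate([110, 110, 0]) cylinder(h = 1840, r = 110); translate([110, 110, 0]) cylinder(h = 1840, r = 99); }


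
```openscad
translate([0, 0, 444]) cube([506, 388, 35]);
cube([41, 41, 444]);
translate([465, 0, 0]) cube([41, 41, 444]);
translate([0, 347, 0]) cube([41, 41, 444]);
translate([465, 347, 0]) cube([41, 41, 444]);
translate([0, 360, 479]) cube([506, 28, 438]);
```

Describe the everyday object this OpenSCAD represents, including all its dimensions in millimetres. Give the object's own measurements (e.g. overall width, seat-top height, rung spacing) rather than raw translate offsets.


A chair. The seat is a 506×388×35 mm slab with its top at z = 479 mm, on four 41×41 mm corner legs (flush with the seat edges, standing on z = 0). A flat backrest 28 mm thick, 438 mm tall, spans the full seat width and rises from the seat top along its +y edge, rear face flush with the rear of the seat.


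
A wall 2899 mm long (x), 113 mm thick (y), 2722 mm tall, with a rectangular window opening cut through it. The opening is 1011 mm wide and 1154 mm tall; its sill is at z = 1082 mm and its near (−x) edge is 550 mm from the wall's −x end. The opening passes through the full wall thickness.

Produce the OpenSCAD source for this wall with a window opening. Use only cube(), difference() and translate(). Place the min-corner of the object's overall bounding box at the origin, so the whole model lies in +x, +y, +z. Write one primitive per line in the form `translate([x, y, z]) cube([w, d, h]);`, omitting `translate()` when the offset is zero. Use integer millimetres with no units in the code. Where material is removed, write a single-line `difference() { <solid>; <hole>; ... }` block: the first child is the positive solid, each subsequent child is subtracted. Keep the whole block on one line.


difference() { cube([2899, 113, 2722]); translate([550, 0, 1082]) cube([1011, 113, 1154]); }


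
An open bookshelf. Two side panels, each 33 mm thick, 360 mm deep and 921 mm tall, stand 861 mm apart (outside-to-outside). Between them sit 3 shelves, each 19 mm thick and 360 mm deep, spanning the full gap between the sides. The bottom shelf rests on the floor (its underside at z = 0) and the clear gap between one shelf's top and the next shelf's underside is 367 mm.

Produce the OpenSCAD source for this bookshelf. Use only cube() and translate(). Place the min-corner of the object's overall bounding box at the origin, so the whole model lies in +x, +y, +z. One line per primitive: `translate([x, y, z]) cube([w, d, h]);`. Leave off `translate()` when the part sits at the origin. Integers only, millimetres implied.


cube([33, 360, 921]);
translate([828, 0, 0]) cube([33, 360, 921]);
translate([33, 0, 0]) cube([795, 360, 19]);
translate([33, 0, 386]) cube([795, 360, 19]);
translate([33, 0, 772]) cube([795, 360, 19]);


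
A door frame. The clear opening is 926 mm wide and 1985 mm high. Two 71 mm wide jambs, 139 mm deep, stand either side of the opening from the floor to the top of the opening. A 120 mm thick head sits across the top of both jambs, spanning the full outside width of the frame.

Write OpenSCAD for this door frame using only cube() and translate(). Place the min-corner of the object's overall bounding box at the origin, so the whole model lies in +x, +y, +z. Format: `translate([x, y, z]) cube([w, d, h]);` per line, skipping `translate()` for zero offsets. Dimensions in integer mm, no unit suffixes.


cube([71, 139, 1985]);
translate([997, 0, 0]) cube([71, 139, 1985]);
translate([0, 0, 1985]) cube([1068, 139, 120]);


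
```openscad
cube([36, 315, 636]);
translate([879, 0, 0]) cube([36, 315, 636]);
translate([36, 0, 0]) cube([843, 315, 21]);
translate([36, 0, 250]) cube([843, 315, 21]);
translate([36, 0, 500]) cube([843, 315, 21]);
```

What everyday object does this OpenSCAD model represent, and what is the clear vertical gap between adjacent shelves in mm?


A bookshelf. The clear shelf gap is 229 mm.

Two tall side panels with 3 horizontal boards between them — a bookshelf. The first two shelf undersides are at z = 0 and z = 250; with shelf thickness 21, the clear gap is 250 − 0 − 21 = 229 mm.


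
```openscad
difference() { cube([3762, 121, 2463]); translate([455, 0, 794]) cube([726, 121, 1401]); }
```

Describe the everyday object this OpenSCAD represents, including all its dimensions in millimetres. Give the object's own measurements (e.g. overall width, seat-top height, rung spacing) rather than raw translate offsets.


A wall 3762 mm long (x), 121 mm thick (y), 2463 mm tall, with a rectangular window opening cut through it. The opening is 726 mm wide and 1401 mm tall; its sill is at z = 794 mm and its near (−x) edge is 455 mm from the wall's −x end. The opening passes through the full wall thickness.


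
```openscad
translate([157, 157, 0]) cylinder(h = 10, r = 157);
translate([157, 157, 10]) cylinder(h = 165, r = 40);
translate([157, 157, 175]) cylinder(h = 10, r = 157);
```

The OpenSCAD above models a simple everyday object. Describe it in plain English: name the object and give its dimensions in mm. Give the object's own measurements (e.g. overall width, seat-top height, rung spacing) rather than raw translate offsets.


A spool: two coaxial disc flanges of radius 157 mm and thickness 10 mm, joined by a core cylinder of radius 40 mm and height 165 mm. The lower flange rests on z = 0 and the three cylinders share a vertical axis.


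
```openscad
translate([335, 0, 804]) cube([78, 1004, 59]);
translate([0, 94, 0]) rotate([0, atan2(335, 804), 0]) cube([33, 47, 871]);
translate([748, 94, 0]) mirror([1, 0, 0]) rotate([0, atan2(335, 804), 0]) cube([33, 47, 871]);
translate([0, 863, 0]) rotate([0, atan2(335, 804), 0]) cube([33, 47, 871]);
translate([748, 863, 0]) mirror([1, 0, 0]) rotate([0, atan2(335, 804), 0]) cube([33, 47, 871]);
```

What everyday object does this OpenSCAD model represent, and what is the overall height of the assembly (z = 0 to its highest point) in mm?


A sawhorse. The overall height is 863 mm.

A beam across two mirrored pairs of raked legs — a sawhorse. The beam's underside is at z = 804 (matching the legs' vertical rise in atan2(335, 804)) and the beam is 59 mm tall, so its top is at 804 + 59 = 863 mm. The raked legs top out at the beam's underside, so that is the highest point.


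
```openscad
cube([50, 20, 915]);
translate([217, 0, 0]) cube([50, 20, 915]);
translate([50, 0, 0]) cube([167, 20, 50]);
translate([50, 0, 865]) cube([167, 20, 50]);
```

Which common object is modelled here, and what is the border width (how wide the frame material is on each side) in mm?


A picture frame. The border width is 50 mm.

Four thin pieces enclosing a rectangular opening — a picture frame. The two full-height stiles are 915 mm tall; the top rail sits at z = 865 and is 50 mm tall, so the border above the opening is 915 − 865 = 50 mm, matching the stile x-width.


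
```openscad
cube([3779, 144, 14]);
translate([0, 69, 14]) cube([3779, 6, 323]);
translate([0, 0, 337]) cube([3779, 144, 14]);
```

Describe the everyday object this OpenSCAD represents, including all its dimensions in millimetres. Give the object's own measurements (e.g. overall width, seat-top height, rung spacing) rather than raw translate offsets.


An I-beam lying along x, 3779 mm long. Overall section height 351 mm. Two flanges 144 mm wide (y) and 14 mm thick, one on the floor and one at the top; a web 6 mm thick runs between them, centred on the flange width.


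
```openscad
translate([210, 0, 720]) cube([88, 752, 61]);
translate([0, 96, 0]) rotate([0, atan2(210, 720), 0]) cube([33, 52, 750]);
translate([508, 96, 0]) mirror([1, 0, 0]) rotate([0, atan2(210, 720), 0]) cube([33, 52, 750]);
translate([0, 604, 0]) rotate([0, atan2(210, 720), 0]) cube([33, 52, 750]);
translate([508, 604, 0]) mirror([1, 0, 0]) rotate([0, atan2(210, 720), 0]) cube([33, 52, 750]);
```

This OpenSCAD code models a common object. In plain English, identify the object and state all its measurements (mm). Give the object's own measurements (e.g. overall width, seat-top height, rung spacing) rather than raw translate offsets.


A sawhorse. A 88×752×61 mm beam (x, y, z) sits on two A-frame leg pairs. Each pair is two raked legs of 33×52 mm section (52 mm along y) splaying symmetrically in x. Each leg rises 720 mm vertically over 210 mm of horizontal reach and is 750 mm long along its own axis. Every leg's outer bottom edge rests on the floor and its outer top edge meets a bottom edge of the beam — the left legs (tilting toward +x) meet the beam's −x bottom edge, the right legs (their mirror images, tilting toward −x) meet its +x bottom edge — so the leg tops tuck under the beam, the beam's underside is 720 mm above the floor, and the feet are 508 mm apart outside-to-outside with the beam centred between them. The two leg pairs are set in 96 mm from either end of the beam.


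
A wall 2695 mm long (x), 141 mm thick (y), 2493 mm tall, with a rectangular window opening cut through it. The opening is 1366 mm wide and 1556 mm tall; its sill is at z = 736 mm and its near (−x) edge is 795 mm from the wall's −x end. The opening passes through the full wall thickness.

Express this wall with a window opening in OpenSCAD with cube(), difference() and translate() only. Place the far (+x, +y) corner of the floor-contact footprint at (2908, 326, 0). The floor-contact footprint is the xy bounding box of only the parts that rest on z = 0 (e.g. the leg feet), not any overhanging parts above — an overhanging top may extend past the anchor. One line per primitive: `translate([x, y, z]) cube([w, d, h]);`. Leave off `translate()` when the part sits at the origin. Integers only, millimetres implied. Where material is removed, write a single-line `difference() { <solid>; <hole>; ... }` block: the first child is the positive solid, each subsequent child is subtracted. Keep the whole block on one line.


difference() { translate([213, 185, 0]) cube([2695, 141, 2493]); translate([1008, 185, 736]) cube([1366, 141, 1556]); }


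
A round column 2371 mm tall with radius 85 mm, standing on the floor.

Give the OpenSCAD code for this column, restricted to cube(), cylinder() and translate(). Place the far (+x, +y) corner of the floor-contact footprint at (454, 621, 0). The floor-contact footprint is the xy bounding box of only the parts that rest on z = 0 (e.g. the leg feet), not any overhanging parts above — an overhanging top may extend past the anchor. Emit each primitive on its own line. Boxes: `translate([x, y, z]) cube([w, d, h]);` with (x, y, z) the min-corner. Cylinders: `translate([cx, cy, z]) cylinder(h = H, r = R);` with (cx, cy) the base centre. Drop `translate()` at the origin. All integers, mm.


translate([369, 536, 0]) cylinder(h = 2371, r = 85);


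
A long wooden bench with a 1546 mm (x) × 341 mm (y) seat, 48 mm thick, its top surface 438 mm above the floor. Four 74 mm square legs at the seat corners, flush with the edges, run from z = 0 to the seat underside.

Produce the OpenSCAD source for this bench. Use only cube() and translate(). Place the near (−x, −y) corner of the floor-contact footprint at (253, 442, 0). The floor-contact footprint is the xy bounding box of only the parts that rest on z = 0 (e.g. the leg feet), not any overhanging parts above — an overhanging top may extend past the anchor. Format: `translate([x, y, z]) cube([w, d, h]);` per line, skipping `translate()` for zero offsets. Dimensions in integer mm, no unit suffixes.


translate([253, 442, 390]) cube([1546, 341, 48]);
translate([253, 442, 0]) cube([74, 74, 390]);
translate([253, 709, 0]) cube([74, 74, 390]);
translate([1725, 442, 0]) cube([74, 74, 390]);
translate([1725, 709, 0]) cube([74, 74, 390]);


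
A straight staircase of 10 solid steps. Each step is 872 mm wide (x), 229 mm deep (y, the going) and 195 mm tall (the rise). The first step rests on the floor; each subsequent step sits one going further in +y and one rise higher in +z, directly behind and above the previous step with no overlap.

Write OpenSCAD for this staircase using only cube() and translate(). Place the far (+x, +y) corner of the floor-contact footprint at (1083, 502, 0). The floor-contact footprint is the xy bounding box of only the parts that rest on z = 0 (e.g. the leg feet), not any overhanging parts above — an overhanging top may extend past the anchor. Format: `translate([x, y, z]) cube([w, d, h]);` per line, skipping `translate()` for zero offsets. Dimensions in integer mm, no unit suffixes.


translate([211, 273, 0]) cube([872, 229, 195]);
translate([211, 502, 195]) cube([872, 229, 195]);
translate([211, 731, 390]) cube([872, 229, 195]);
translate([211, 960, 585]) cube([872, 229, 195]);
translate([211, 1189, 780]) cube([872, 229, 195]);
translate([211, 1418, 975]) cube([872, 229, 195]);
translate([211, 1647, 1170]) cube([872, 229, 195]);
translate([211, 1876, 1365]) cube([872, 229, 195]);
translate([211, 2105, 1560]) cube([872, 229, 195]);
translate([211, 2334, 1755]) cube([872, 229, 195]);


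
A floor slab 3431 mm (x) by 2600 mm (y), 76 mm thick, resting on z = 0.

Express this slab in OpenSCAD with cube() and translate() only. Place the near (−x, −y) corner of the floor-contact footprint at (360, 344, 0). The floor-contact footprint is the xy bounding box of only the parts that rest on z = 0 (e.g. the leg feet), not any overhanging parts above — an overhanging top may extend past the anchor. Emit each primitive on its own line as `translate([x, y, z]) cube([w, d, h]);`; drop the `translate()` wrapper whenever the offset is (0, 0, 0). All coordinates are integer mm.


translate([360, 344, 0]) cube([3431, 2600, 76]);


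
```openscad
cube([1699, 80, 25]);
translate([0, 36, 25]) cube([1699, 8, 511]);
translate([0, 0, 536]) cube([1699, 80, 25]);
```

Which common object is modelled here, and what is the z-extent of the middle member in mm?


An I-beam. The web height is 511 mm.

Two wide flanges with a thin centred web — an I-beam. Overall 561 mm minus two 25 mm flanges gives a web of 561 − 2·25 = 511 mm.


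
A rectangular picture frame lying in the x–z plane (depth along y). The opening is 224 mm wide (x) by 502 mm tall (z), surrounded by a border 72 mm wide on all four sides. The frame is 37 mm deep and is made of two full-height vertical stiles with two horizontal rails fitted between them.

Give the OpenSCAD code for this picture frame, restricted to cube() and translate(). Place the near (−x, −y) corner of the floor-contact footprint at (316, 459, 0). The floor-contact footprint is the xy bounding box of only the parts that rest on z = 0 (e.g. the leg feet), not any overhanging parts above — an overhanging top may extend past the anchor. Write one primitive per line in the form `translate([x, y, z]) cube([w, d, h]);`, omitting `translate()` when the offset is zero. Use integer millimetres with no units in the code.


translate([316, 459, 0]) cube([72, 37, 646]);
translate([612, 459, 0]) cube([72, 37, 646]);
translate([388, 459, 0]) cube([224, 37, 72]);
translate([388, 459, 574]) cube([224, 37, 72]);
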